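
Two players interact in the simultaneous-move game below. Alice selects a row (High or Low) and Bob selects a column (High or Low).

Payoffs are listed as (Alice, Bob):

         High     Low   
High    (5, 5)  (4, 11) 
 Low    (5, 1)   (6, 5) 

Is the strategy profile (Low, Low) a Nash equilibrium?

Yes

At (Low, Low), Alice earns 6; switching to High would give 4, so Alice has no profitable deviation.
Bob earns 5; switching to High would give 1, so Bob has no profitable deviation.
Neither player can gain by a unilateral deviation, so this profile is a Nash equilibrium.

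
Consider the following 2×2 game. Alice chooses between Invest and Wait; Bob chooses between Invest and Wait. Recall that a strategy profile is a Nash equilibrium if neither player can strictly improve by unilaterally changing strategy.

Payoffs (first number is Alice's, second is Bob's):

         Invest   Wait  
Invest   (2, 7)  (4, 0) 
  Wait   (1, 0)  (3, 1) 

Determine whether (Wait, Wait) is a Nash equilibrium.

No

At (Wait, Wait), Alice earns 3; switching to Invest would give 4, so Alice would deviate.
Bob earns 1; switching to Invest would give 0, so Bob has no profitable deviation.
Since at least one player can profitably deviate, this is not a Nash equilibrium.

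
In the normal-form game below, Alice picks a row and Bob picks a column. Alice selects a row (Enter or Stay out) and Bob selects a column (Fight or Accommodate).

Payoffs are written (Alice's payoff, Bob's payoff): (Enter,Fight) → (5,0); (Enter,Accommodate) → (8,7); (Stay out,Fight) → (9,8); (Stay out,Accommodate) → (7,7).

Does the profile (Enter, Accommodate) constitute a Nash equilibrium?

At (Enter, Accommodate), Alice earns 8; switching to Stay out would give 7, so Alice has no profitable deviation.
Bob earns 7; switching to Fight would give 0, so Bob has no profitable deviation.
Neither player can gain by a unilateral deviation, so this profile is a Nash equilibrium.

Yes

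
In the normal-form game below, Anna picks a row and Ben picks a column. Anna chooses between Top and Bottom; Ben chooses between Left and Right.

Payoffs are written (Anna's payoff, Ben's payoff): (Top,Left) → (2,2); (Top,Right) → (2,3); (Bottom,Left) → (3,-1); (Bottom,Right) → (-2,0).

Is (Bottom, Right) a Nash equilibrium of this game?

No

At (Bottom, Right), Anna earns -2; switching to Top would give 2, so Anna would deviate.
Ben earns 0; switching to Left would give -1, so Ben has no profitable deviation.
Since at least one player can profitably deviate, this is not a Nash equilibrium.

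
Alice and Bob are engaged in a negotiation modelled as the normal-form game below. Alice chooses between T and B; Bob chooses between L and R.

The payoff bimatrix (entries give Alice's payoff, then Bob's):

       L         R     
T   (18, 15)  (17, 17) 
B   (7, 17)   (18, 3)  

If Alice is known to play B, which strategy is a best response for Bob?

L

Against B, Bob earns 17 from L and 3 from R.
So L is the best response.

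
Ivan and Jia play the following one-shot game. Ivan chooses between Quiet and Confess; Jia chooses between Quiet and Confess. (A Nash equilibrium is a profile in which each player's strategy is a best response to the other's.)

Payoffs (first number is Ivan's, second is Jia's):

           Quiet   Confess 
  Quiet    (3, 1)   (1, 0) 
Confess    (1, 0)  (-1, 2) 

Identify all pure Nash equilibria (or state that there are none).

(Quiet, Quiet)

(Quiet, Quiet): Ivan gets 3 ≥ 1 from Confess, and Jia gets 1 ≥ 0 from Confess — Nash equilibrium.
(Quiet, Confess): Jia prefers Quiet (1 > 0) — not an equilibrium.
(Confess, Quiet): Ivan prefers Quiet (3 > 1); Jia prefers Confess (2 > 0) — not an equilibrium.
(Confess, Confess): Ivan prefers Quiet (1 > -1) — not an equilibrium.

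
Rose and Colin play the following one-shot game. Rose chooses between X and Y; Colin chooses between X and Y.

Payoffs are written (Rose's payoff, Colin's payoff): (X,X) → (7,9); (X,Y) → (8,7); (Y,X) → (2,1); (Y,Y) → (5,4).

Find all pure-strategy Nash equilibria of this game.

(X, X): Rose gets 7 ≥ 2 from Y, and Colin gets 9 ≥ 7 from Y — Nash equilibrium.
(X, Y): Colin prefers X (9 > 7) — not an equilibrium.
(Y, X): Rose prefers X (7 > 2); Colin prefers Y (4 > 1) — not an equilibrium.
(Y, Y): Rose prefers X (8 > 5) — not an equilibrium.

(X, X)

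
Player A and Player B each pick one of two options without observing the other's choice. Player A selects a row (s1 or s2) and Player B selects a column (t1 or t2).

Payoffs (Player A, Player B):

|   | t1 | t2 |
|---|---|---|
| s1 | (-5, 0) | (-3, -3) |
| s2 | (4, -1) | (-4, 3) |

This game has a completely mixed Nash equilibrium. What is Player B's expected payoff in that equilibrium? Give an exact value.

-3/7

First find x, the probability Player A plays s1, from Player B's indifference between t1 and t2: −(1−x) = −3x + 3(1−x), giving x = 4/7.
Since Player B is indifferent in equilibrium, Player B's expected payoff equals the payoff from either column against (4/7, 3/7). Using t1: −(3/7) = -3/7.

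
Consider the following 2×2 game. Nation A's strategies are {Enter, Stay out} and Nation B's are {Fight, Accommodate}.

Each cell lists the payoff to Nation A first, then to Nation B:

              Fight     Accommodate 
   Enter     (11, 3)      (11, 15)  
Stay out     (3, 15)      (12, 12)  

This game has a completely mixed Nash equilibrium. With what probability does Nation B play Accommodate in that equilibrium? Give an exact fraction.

8/9

Let y be the probability that Nation B plays Fight. In a completely mixed equilibrium, Nation A must be indifferent between Enter and Stay out.
Nation A's expected payoff from Enter is 11y + 11(1−y); from Stay out it is 3y + 12(1−y).
Setting these equal: 11 = −9y + 12, so y = 1/9.
Therefore Nation B plays Accommodate with probability 1 − 1/9 = 8/9.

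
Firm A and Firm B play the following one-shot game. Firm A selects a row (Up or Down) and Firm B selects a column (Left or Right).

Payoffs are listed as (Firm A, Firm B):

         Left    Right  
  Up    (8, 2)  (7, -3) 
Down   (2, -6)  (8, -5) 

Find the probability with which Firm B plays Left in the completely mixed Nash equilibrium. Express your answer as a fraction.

1/7

Let y be the probability that Firm B plays Left. In a completely mixed equilibrium, Firm A must be indifferent between Up and Down.
Firm A's expected payoff from Up is 8y + 7(1−y); from Down it is 2y + 8(1−y).
Setting these equal: y + 7 = −6y + 8, so y = 1/7.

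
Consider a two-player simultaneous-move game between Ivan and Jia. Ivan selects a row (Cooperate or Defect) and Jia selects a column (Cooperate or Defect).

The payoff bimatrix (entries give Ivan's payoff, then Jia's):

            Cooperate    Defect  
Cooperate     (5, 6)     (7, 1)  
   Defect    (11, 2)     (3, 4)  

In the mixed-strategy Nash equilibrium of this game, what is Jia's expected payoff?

First find p, the probability Ivan plays Cooperate, from Jia's indifference between Cooperate and Defect: 6p + 2(1−p) = p + 4(1−p), giving p = 2/7.
Since Jia is indifferent in equilibrium, Jia's expected payoff equals the payoff from either column against (2/7, 5/7). Using Cooperate: 6(2/7) + 2(5/7) = 22/7.

22/7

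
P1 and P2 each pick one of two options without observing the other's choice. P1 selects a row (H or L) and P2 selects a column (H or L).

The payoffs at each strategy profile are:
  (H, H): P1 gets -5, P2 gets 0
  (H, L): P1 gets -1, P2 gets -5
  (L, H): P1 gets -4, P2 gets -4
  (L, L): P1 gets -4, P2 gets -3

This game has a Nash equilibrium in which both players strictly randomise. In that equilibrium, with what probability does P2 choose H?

3/4

Let q be the probability that P2 plays H. In a completely mixed equilibrium, P1 must be indifferent between H and L.
P1's expected payoff from H is −5q − (1−q); from L it is −4q − 4(1−q).
Setting these equal: −4q − 1 = -4, so q = 3/4.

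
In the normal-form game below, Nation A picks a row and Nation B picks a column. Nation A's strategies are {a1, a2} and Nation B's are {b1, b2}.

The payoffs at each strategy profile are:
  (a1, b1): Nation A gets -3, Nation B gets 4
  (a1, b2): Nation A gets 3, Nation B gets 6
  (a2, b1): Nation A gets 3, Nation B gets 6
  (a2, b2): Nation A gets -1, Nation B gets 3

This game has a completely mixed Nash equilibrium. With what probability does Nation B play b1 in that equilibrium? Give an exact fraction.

2/5

Let q be the probability that Nation B plays b1. In a completely mixed equilibrium, Nation A must be indifferent between a1 and a2.
Nation A's expected payoff from a1 is −3q + 3(1−q); from a2 it is 3q − (1−q).
Setting these equal: −6q + 3 = 4q − 1, so q = 2/5.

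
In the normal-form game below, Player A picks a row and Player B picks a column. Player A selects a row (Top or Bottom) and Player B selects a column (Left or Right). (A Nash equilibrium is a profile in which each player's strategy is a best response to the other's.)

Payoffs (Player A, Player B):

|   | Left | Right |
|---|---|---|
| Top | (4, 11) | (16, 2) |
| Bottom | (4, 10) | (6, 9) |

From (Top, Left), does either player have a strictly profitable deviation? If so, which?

Neither

Player A at (Top, Left) earns 4; deviating to Bottom yields 4 — not better.
Player B earns 11; deviating to Right yields 2 — not better.
Neither player can strictly improve; the profile is a Nash equilibrium.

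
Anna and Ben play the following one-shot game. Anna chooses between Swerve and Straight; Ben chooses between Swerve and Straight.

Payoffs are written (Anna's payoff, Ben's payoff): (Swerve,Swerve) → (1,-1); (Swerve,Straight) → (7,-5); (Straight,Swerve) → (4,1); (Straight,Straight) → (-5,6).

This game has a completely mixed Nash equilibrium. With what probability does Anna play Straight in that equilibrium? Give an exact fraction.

4/9

Let x be the probability that Anna plays Swerve. In a completely mixed equilibrium, Ben must be indifferent between Swerve and Straight.
Ben's expected payoff from Swerve is −x + (1−x); from Straight it is −5x + 6(1−x).
Setting these equal: −2x + 1 = −11x + 6, so x = 5/9.
Therefore Anna plays Straight with probability 1 − 5/9 = 4/9.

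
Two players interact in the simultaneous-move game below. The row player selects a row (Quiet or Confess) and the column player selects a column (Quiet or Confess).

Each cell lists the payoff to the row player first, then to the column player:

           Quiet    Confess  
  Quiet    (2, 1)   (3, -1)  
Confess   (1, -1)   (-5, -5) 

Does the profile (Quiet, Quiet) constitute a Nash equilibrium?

At (Quiet, Quiet), the row player earns 2; switching to Confess would give 1, so the row player has no profitable deviation.
The column player earns 1; switching to Confess would give -1, so the column player has no profitable deviation.
Neither player can gain by a unilateral deviation, so this profile is a Nash equilibrium.

Yes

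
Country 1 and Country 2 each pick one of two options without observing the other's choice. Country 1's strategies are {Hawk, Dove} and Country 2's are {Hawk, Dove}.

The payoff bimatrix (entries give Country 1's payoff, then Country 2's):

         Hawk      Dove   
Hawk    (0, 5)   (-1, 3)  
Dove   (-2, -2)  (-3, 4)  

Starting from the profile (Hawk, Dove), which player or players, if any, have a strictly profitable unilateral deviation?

Country 1 at (Hawk, Dove) earns -1; deviating to Dove yields -3 — not better.
Country 2 earns 3; deviating to Hawk yields 5 — a strict improvement.
Only Country 2 has a strictly profitable deviation.

Country 2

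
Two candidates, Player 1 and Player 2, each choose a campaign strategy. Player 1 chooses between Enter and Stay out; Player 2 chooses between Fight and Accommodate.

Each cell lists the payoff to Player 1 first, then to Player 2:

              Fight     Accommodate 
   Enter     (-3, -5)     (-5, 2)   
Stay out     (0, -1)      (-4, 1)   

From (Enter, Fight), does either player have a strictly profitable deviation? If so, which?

Player 1 at (Enter, Fight) earns -3; deviating to Stay out yields 0 — a strict improvement.
Player 2 earns -5; deviating to Accommodate yields 2 — a strict improvement.
Both Player 1 and Player 2 have strictly profitable deviations.

Both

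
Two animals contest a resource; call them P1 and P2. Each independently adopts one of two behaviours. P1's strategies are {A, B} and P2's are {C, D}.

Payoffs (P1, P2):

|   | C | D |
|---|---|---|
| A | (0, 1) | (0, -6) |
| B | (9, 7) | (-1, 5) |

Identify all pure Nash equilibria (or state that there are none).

(B, C)

(A, C): P1 prefers B (9 > 0) — not an equilibrium.
(A, D): P2 prefers C (1 > -6) — not an equilibrium.
(B, C): P1 gets 9 ≥ 0 from A, and P2 gets 7 ≥ 5 from D — Nash equilibrium.
(B, D): P1 prefers A (0 > -1); P2 prefers C (7 > 5) — not an equilibrium.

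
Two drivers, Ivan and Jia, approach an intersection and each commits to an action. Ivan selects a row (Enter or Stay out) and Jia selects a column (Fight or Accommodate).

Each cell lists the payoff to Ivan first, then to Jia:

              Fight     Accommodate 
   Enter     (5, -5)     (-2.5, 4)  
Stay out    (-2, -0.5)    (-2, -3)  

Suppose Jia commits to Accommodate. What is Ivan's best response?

Stay out

Against Accommodate, Ivan earns -2.5 from Enter and -2 from Stay out.
So Stay out is the best response.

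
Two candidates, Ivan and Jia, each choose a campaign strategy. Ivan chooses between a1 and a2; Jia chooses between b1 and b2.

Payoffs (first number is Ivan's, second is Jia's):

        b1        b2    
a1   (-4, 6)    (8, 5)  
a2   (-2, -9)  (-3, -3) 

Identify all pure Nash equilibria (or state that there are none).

none

(a1, b1): Ivan prefers a2 (-2 > -4) — not an equilibrium.
(a1, b2): Jia prefers b1 (6 > 5) — not an equilibrium.
(a2, b1): Jia prefers b2 (-3 > -9) — not an equilibrium.
(a2, b2): Ivan prefers a1 (8 > -3) — not an equilibrium.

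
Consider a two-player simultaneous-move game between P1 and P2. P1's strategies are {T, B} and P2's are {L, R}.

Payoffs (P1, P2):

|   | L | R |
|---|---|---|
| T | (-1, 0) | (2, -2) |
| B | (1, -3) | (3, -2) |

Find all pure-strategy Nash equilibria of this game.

(B, R)

(T, L): P1 prefers B (1 > -1) — not an equilibrium.
(T, R): P1 prefers B (3 > 2); P2 prefers L (0 > -2) — not an equilibrium.
(B, L): P2 prefers R (-2 > -3) — not an equilibrium.
(B, R): P1 gets 3 ≥ 2 from T, and P2 gets -2 ≥ -3 from L — Nash equilibrium.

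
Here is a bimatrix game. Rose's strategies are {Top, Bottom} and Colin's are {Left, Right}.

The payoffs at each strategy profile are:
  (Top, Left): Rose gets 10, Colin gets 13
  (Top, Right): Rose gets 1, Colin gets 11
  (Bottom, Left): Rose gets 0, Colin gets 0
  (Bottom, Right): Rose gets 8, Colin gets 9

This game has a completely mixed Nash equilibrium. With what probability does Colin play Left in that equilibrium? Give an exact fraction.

7/17

Let q be the probability that Colin plays Left. In a completely mixed equilibrium, Rose must be indifferent between Top and Bottom.
Rose's expected payoff from Top is 10q + (1−q); from Bottom it is 8(1−q).
Setting these equal: 9q + 1 = −8q + 8, so q = 7/17.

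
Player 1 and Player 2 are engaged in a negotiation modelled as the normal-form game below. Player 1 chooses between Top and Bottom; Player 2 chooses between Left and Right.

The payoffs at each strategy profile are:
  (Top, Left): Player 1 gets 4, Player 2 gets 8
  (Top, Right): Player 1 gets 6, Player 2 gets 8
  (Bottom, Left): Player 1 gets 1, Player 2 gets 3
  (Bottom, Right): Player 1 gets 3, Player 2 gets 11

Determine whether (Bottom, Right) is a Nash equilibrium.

At (Bottom, Right), Player 1 earns 3; switching to Top would give 6, so Player 1 would deviate.
Player 2 earns 11; switching to Left would give 3, so Player 2 has no profitable deviation.
Since at least one player can profitably deviate, this is not a Nash equilibrium.

No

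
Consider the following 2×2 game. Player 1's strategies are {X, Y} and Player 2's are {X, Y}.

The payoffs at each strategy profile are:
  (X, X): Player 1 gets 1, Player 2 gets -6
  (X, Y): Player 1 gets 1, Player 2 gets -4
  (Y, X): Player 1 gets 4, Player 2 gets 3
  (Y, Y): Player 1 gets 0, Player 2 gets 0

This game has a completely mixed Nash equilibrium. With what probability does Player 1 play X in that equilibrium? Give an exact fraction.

3/5

Let x be the probability that Player 1 plays X. In a completely mixed equilibrium, Player 2 must be indifferent between X and Y.
Player 2's expected payoff from X is −6x + 3(1−x); from Y it is −4x.
Setting these equal: −9x + 3 = −4x, so x = 3/5.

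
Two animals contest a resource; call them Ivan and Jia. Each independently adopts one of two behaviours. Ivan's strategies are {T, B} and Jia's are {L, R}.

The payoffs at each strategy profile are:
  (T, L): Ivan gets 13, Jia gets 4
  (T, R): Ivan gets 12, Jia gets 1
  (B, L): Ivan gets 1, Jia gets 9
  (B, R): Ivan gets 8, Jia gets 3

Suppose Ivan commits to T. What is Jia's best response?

Against T, Jia earns 4 from L and 1 from R.
So L is the best response.

L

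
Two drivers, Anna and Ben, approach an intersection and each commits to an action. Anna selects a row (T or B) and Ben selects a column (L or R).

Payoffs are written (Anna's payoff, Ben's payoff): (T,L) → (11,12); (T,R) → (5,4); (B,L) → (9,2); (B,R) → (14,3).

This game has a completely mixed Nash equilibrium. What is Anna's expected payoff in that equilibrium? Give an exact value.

109/11

First find q, the probability Ben plays L, from Anna's indifference between T and B: 11q + 5(1−q) = 9q + 14(1−q), giving q = 9/11.
Since Anna is indifferent in equilibrium, Anna's expected payoff equals the payoff from either row against (9/11, 2/11). Using T: 11(9/11) + 5(2/11) = 109/11.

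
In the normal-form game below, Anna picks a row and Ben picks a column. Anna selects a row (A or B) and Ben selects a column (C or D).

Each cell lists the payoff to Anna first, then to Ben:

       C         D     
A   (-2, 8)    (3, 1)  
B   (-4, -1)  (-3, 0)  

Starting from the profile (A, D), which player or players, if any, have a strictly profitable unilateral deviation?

Anna at (A, D) earns 3; deviating to B yields -3 — not better.
Ben earns 1; deviating to C yields 8 — a strict improvement.
Only Ben has a strictly profitable deviation.

Ben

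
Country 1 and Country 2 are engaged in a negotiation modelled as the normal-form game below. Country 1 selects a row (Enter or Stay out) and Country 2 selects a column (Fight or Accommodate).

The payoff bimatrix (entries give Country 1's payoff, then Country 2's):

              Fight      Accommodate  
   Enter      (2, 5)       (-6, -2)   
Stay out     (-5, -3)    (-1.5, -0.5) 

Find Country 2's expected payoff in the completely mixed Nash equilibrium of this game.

First find p, the probability Country 1 plays Enter, from Country 2's indifference between Fight and Accommodate: 5p − 3(1−p) = −2p − 0.5(1−p), giving p = 5/19.
Since Country 2 is indifferent in equilibrium, Country 2's expected payoff equals the payoff from either column against (5/19, 14/19). Using Fight: 5(5/19) − 3(14/19) = -17/19.

-17/19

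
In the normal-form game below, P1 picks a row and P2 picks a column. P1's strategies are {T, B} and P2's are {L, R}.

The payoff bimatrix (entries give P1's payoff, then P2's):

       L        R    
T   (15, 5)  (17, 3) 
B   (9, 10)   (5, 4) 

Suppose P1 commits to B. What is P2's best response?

Against B, P2 earns 10 from L and 4 from R.
So L is the best response.

L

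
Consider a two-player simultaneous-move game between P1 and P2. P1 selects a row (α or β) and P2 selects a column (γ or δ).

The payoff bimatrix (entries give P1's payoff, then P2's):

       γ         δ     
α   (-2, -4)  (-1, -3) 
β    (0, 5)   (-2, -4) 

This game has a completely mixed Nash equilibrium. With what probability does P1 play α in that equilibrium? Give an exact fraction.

Let p be the probability that P1 plays α. In a completely mixed equilibrium, P2 must be indifferent between γ and δ.
P2's expected payoff from γ is −4p + 5(1−p); from δ it is −3p − 4(1−p).
Setting these equal: −9p + 5 = p − 4, so p = 9/10.

9/10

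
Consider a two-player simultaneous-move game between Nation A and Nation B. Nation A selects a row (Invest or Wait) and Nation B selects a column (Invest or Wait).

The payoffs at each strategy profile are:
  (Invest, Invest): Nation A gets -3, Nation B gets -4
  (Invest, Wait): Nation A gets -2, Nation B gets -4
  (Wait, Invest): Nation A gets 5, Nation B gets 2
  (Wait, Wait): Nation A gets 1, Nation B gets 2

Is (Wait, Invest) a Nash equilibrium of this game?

Yes

At (Wait, Invest), Nation A earns 5; switching to Invest would give -3, so Nation A has no profitable deviation.
Nation B earns 2; switching to Wait would give 2, so Nation B has no profitable deviation.
Neither player can gain by a unilateral deviation, so this profile is a Nash equilibrium.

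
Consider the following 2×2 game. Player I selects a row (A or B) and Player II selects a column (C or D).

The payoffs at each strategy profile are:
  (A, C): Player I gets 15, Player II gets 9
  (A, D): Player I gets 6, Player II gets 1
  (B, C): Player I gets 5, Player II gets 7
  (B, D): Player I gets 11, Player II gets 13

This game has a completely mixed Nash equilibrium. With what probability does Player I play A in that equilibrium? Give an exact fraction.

Let r be the probability that Player I plays A. In a completely mixed equilibrium, Player II must be indifferent between C and D.
Player II's expected payoff from C is 9r + 7(1−r); from D it is r + 13(1−r).
Setting these equal: 2r + 7 = −12r + 13, so r = 3/7.

3/7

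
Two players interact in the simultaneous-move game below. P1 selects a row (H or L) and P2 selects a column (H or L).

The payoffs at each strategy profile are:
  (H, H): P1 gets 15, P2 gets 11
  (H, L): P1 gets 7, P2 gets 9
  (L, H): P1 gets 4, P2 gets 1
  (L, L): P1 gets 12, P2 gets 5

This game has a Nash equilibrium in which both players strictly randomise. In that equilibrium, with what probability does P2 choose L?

11/16

Let y be the probability that P2 plays H. In a completely mixed equilibrium, P1 must be indifferent between H and L.
P1's expected payoff from H is 15y + 7(1−y); from L it is 4y + 12(1−y).
Setting these equal: 8y + 7 = −8y + 12, so y = 5/16.
Therefore P2 plays L with probability 1 − 5/16 = 11/16.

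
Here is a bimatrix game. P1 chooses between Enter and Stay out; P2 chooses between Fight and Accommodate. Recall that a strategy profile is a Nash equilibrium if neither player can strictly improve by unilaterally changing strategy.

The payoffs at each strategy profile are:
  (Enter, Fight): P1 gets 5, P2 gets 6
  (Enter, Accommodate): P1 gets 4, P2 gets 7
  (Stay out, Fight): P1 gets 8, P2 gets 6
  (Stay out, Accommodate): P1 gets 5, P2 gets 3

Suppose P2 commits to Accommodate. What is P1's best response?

Against Accommodate, P1 earns 4 from Enter and 5 from Stay out.
So Stay out is the best response.

Stay out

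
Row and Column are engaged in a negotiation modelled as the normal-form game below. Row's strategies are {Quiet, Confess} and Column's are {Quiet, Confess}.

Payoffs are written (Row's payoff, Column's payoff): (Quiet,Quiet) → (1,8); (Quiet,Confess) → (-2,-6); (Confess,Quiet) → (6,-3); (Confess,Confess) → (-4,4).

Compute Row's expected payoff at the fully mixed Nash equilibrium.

-8/7

First find y, the probability Column plays Quiet, from Row's indifference between Quiet and Confess: y − 2(1−y) = 6y − 4(1−y), giving y = 2/7.
Since Row is indifferent in equilibrium, Row's expected payoff equals the payoff from either row against (2/7, 5/7). Using Quiet: (2/7) − 2(5/7) = -8/7.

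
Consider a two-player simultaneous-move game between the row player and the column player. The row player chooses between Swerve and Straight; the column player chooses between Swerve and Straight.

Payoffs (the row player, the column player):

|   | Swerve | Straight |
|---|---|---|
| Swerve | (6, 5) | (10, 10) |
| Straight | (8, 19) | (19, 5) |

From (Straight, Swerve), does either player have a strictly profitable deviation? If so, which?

Neither

The row player at (Straight, Swerve) earns 8; deviating to Swerve yields 6 — not better.
The column player earns 19; deviating to Straight yields 5 — not better.
Neither player can strictly improve; the profile is a Nash equilibrium.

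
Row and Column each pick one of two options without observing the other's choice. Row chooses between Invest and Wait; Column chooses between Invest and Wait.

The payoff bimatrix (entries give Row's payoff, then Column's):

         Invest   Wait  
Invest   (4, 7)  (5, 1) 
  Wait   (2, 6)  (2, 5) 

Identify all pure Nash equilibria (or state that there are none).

(Invest, Invest)

(Invest, Invest): Row gets 4 ≥ 2 from Wait, and Column gets 7 ≥ 1 from Wait — Nash equilibrium.
(Invest, Wait): Column prefers Invest (7 > 1) — not an equilibrium.
(Wait, Invest): Row prefers Invest (4 > 2) — not an equilibrium.
(Wait, Wait): Row prefers Invest (5 > 2); Column prefers Invest (6 > 5) — not an equilibrium.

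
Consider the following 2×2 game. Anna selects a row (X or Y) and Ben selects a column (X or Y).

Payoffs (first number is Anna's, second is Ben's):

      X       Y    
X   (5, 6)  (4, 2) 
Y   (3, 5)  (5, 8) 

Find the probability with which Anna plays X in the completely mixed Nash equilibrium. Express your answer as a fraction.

3/7

Let x be the probability that Anna plays X. In a completely mixed equilibrium, Ben must be indifferent between X and Y.
Ben's expected payoff from X is 6x + 5(1−x); from Y it is 2x + 8(1−x).
Setting these equal: x + 5 = −6x + 8, so x = 3/7.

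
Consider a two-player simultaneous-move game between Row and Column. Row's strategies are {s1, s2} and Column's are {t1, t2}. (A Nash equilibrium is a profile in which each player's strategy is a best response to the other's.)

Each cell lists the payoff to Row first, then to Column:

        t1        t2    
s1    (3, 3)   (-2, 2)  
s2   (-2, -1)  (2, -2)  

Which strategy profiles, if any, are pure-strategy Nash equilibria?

(s1, t1)

(s1, t1): Row gets 3 ≥ -2 from s2, and Column gets 3 ≥ 2 from t2 — Nash equilibrium.
(s1, t2): Row prefers s2 (2 > -2); Column prefers t1 (3 > 2) — not an equilibrium.
(s2, t1): Row prefers s1 (3 > -2) — not an equilibrium.
(s2, t2): Column prefers t1 (-1 > -2) — not an equilibrium.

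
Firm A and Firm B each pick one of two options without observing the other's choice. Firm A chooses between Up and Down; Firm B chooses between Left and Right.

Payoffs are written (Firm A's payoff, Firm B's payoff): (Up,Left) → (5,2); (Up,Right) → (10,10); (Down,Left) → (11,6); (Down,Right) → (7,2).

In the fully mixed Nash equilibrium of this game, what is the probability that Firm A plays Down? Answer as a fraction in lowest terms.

2/3

Let r be the probability that Firm A plays Up. In a completely mixed equilibrium, Firm B must be indifferent between Left and Right.
Firm B's expected payoff from Left is 2r + 6(1−r); from Right it is 10r + 2(1−r).
Setting these equal: −4r + 6 = 8r + 2, so r = 1/3.
Therefore Firm A plays Down with probability 1 − 1/3 = 2/3.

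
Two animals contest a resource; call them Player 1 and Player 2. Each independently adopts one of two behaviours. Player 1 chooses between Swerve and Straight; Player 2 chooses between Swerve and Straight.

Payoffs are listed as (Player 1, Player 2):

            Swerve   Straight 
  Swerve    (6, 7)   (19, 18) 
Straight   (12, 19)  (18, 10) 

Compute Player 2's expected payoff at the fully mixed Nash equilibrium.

68/5

First find p, the probability Player 1 plays Swerve, from Player 2's indifference between Swerve and Straight: 7p + 19(1−p) = 18p + 10(1−p), giving p = 9/20.
Since Player 2 is indifferent in equilibrium, Player 2's expected payoff equals the payoff from either column against (9/20, 11/20). Using Swerve: 7(9/20) + 19(11/20) = 68/5.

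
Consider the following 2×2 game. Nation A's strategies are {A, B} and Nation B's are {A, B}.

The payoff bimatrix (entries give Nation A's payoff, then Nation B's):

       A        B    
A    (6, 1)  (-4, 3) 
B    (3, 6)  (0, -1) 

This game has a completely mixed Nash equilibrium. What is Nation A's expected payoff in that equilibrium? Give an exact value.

12/7

First find y, the probability Nation B plays A, from Nation A's indifference between A and B: 6y − 4(1−y) = 3y, giving y = 4/7.
Since Nation A is indifferent in equilibrium, Nation A's expected payoff equals the payoff from either row against (4/7, 3/7). Using A: 6(4/7) − 4(3/7) = 12/7.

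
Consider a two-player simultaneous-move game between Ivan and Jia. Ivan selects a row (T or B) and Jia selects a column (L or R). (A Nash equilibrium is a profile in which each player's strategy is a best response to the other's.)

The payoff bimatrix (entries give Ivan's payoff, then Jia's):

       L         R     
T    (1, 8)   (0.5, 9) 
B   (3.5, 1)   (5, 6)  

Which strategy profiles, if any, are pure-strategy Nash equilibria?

(T, L): Ivan prefers B (3.5 > 1); Jia prefers R (9 > 8) — not an equilibrium.
(T, R): Ivan prefers B (5 > 0.5) — not an equilibrium.
(B, L): Jia prefers R (6 > 1) — not an equilibrium.
(B, R): Ivan gets 5 ≥ 0.5 from T, and Jia gets 6 ≥ 1 from L — Nash equilibrium.

(B, R)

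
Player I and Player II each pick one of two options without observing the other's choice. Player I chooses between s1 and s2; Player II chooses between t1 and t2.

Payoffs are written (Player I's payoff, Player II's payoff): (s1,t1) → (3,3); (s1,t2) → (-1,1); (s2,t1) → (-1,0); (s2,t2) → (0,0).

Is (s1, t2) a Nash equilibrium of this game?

At (s1, t2), Player I earns -1; switching to s2 would give 0, so Player I would deviate.
Player II earns 1; switching to t1 would give 3, so Player II would deviate.
Since at least one player can profitably deviate, this is not a Nash equilibrium.

No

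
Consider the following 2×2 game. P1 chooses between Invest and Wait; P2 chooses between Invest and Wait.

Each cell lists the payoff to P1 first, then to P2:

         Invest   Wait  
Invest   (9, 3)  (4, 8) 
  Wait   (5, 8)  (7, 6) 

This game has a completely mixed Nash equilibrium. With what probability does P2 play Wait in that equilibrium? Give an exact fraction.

4/7

Let y be the probability that P2 plays Invest. In a completely mixed equilibrium, P1 must be indifferent between Invest and Wait.
P1's expected payoff from Invest is 9y + 4(1−y); from Wait it is 5y + 7(1−y).
Setting these equal: 5y + 4 = −2y + 7, so y = 3/7.
Therefore P2 plays Wait with probability 1 − 3/7 = 4/7.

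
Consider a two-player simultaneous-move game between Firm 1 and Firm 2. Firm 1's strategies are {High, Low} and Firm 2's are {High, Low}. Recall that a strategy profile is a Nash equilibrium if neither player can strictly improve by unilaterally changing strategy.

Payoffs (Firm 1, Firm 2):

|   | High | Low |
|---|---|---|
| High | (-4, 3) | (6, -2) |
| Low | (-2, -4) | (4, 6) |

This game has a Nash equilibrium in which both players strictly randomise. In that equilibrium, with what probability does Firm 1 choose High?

Let p be the probability that Firm 1 plays High. In a completely mixed equilibrium, Firm 2 must be indifferent between High and Low.
Firm 2's expected payoff from High is 3p − 4(1−p); from Low it is −2p + 6(1−p).
Setting these equal: 7p − 4 = −8p + 6, so p = 2/3.

2/3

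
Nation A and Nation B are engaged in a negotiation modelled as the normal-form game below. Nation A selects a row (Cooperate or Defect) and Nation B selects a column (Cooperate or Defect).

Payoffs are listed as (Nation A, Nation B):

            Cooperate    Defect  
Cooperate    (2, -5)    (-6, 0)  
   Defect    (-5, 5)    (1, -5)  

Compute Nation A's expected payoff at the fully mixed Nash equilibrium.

-2

First find q, the probability Nation B plays Cooperate, from Nation A's indifference between Cooperate and Defect: 2q − 6(1−q) = −5q + (1−q), giving q = 1/2.
Since Nation A is indifferent in equilibrium, Nation A's expected payoff equals the payoff from either row against (1/2, 1/2). Using Cooperate: 2(1/2) − 6(1/2) = -2.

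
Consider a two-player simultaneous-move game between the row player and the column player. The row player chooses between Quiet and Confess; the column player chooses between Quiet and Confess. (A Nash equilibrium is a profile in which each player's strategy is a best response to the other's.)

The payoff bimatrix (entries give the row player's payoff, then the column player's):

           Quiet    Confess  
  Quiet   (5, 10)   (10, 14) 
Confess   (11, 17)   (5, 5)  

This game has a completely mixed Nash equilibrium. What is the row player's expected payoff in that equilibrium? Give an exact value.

First find y, the probability the column player plays Quiet, from the row player's indifference between Quiet and Confess: 5y + 10(1−y) = 11y + 5(1−y), giving y = 5/11.
Since the row player is indifferent in equilibrium, the row player's expected payoff equals the payoff from either row against (5/11, 6/11). Using Quiet: 5(5/11) + 10(6/11) = 85/11.

85/11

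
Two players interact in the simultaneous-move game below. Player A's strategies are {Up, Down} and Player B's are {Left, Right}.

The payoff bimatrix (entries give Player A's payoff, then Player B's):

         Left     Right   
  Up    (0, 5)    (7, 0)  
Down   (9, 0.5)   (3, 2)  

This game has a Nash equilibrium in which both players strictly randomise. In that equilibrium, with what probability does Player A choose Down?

Let p be the probability that Player A plays Up. In a completely mixed equilibrium, Player B must be indifferent between Left and Right.
Player B's expected payoff from Left is 5p + 0.5(1−p); from Right it is 2(1−p).
Setting these equal: 4.5p + 0.5 = −2p + 2, so p = 3/13.
Therefore Player A plays Down with probability 1 − 3/13 = 10/13.

10/13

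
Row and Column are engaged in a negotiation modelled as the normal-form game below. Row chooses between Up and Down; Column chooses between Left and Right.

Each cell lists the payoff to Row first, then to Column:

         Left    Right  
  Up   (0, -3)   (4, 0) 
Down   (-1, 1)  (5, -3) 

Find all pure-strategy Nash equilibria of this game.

(Up, Left): Column prefers Right (0 > -3) — not an equilibrium.
(Up, Right): Row prefers Down (5 > 4) — not an equilibrium.
(Down, Left): Row prefers Up (0 > -1) — not an equilibrium.
(Down, Right): Column prefers Left (1 > -3) — not an equilibrium.

none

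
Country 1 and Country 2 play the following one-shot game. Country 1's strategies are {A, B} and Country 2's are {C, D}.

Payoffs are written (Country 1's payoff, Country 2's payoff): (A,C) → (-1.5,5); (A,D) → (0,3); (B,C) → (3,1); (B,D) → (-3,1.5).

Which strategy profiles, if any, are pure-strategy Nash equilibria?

(A, C): Country 1 prefers B (3 > -1.5) — not an equilibrium.
(A, D): Country 2 prefers C (5 > 3) — not an equilibrium.
(B, C): Country 2 prefers D (1.5 > 1) — not an equilibrium.
(B, D): Country 1 prefers A (0 > -3) — not an equilibrium.

none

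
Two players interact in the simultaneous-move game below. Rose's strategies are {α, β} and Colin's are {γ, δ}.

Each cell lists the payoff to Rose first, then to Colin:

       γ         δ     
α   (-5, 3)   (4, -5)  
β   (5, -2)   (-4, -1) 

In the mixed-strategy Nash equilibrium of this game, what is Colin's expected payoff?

-13/9

First find p, the probability Rose plays α, from Colin's indifference between γ and δ: 3p − 2(1−p) = −5p − (1−p), giving p = 1/9.
Since Colin is indifferent in equilibrium, Colin's expected payoff equals the payoff from either column against (1/9, 8/9). Using γ: 3(1/9) − 2(8/9) = -13/9.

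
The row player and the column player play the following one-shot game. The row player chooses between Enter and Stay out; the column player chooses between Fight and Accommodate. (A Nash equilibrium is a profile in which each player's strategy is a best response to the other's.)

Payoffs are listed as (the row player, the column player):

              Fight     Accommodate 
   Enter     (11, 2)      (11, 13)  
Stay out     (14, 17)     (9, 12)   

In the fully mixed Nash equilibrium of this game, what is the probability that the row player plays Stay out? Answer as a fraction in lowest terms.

11/16

Let x be the probability that the row player plays Enter. In a completely mixed equilibrium, the column player must be indifferent between Fight and Accommodate.
The column player's expected payoff from Fight is 2x + 17(1−x); from Accommodate it is 13x + 12(1−x).
Setting these equal: −15x + 17 = x + 12, so x = 5/16.
Therefore the row player plays Stay out with probability 1 − 5/16 = 11/16.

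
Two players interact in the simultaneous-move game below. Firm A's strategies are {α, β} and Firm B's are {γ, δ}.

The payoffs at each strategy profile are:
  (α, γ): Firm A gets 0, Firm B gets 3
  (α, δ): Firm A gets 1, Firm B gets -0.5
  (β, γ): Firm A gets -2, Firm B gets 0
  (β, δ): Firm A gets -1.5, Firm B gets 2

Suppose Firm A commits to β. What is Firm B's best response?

δ

Against β, Firm B earns 0 from γ and 2 from δ.
So δ is the best response.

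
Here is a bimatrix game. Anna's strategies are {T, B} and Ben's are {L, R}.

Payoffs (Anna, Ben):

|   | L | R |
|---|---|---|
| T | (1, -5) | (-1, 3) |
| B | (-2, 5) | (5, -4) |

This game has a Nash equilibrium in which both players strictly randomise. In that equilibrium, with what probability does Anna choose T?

9/17

Let r be the probability that Anna plays T. In a completely mixed equilibrium, Ben must be indifferent between L and R.
Ben's expected payoff from L is −5r + 5(1−r); from R it is 3r − 4(1−r).
Setting these equal: −10r + 5 = 7r − 4, so r = 9/17.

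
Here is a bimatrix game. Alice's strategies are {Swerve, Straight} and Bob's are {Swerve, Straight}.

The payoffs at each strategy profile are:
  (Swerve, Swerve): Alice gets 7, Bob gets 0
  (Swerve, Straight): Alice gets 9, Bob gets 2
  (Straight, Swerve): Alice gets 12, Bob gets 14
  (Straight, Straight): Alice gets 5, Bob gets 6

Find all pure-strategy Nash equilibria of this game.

(Swerve, Straight) and (Straight, Swerve)

(Swerve, Swerve): Alice prefers Straight (12 > 7); Bob prefers Straight (2 > 0) — not an equilibrium.
(Swerve, Straight): Alice gets 9 ≥ 5 from Straight, and Bob gets 2 ≥ 0 from Swerve — Nash equilibrium.
(Straight, Swerve): Alice gets 12 ≥ 7 from Swerve, and Bob gets 14 ≥ 6 from Straight — Nash equilibrium.
(Straight, Straight): Alice prefers Swerve (9 > 5); Bob prefers Swerve (14 > 6) — not an equilibrium.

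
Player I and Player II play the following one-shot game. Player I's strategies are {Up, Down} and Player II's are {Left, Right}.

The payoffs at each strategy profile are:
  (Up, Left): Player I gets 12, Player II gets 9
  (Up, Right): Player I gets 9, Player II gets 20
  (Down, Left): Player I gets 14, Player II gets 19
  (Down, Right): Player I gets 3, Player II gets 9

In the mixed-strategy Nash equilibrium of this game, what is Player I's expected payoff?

First find q, the probability Player II plays Left, from Player I's indifference between Up and Down: 12q + 9(1−q) = 14q + 3(1−q), giving q = 3/4.
Since Player I is indifferent in equilibrium, Player I's expected payoff equals the payoff from either row against (3/4, 1/4). Using Up: 12(3/4) + 9(1/4) = 45/4.

45/4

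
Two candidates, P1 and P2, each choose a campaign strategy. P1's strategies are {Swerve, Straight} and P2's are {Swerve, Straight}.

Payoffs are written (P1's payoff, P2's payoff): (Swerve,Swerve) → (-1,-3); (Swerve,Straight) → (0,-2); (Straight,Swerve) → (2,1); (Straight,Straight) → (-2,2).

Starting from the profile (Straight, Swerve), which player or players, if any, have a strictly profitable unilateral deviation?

P1 at (Straight, Swerve) earns 2; deviating to Swerve yields -1 — not better.
P2 earns 1; deviating to Straight yields 2 — a strict improvement.
Only P2 has a strictly profitable deviation.

P2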